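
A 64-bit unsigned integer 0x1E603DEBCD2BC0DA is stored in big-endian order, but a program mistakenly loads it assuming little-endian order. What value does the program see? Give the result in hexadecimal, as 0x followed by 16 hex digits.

0xDAC02BCDEB3D601E

Stored big-endian, the bytes at ascending addresses are 1E 60 3D EB CD 2B C0 DA.
Read back as little-endian, the first byte is least significant, giving 0xDAC02BCDEB3D601E.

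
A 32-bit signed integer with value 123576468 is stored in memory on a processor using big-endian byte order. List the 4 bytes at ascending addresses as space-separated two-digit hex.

123576468 in hexadecimal, padded to 32 bits, is 0x075DA094.
Split into bytes (most-significant first): 07 5D A0 94.
In big-endian order the high byte comes first in memory.
So the memory order matches the most-significant-first order: 07 5D A0 94.

07 5D A0 94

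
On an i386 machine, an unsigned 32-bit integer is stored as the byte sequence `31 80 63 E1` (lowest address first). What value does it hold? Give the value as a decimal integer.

3781394481

Little-endian stores the least-significant byte at the lowest address.
Reassemble most-significant byte first: E1 63 80 31 → 0xE1638031.
0xE1638031 = 3781394481.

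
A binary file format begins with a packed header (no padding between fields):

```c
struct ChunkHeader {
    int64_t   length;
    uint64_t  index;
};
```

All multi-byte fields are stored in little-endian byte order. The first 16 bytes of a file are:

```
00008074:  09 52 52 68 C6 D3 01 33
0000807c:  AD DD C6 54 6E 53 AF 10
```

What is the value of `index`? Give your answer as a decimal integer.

1202271358865038765

`index` follows `length` (8 bytes), so it starts at byte offset 8 and occupies 8 bytes.
Bytes at offsets 8..15: AD DD C6 54 6E 53 AF 10.
In little-endian order the low byte comes first in memory.
Reassemble most-significant byte first: 10 AF 53 6E 54 C6 DD AD → 0x10AF536E54C6DDAD.
0x10AF536E54C6DDAD = 1202271358865038765.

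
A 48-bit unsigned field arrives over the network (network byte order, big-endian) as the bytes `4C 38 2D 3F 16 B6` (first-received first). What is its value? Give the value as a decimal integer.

83804160988854

Big-endian: lowest address holds the most-significant byte.
The bytes are already most-significant first: 0x4C382D3F16B6.
0x4C382D3F16B6 = 83804160988854.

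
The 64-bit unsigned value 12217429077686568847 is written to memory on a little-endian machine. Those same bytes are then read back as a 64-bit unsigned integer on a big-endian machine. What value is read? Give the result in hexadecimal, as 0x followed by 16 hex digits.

0x8F4709F403078DA9

12217429077686568847 in 64-bit hexadecimal is 0xA98D0703F409478F.
Stored little-endian, the bytes at ascending addresses are 8F 47 09 F4 03 07 8D A9.
Read back as big-endian, the last byte is least significant, giving 0x8F4709F403078DA9.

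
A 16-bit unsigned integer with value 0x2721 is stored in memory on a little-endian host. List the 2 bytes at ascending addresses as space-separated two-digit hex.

21 27

Split into bytes (most-significant first): 27 21.
Little-endian: lowest address holds the least-significant byte.
So at ascending addresses the bytes are 21 27.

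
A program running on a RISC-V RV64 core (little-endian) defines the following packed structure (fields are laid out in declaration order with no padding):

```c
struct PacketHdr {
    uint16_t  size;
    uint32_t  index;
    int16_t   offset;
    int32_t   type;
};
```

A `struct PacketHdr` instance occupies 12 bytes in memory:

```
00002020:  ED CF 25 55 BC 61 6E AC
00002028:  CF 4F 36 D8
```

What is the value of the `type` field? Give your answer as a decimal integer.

-667529265

`type` follows `size` (2 B), `index` (4 B), `offset` (2 B), so it starts at offset 2 + 4 + 2 = 8 and occupies 4 bytes.
Bytes at offsets 8..11: CF 4F 36 D8.
Little-endian: lowest address holds the least-significant byte.
Reassemble most-significant byte first: D8 36 4F CF → 0xD8364FCF.
Top bit is set, so as a signed 32-bit value this is 0xD8364FCF − 2^32 = -667529265.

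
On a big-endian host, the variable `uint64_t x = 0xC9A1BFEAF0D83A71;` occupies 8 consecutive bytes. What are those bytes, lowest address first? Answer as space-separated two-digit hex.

C9 A1 BF EA F0 D8 3A 71

Split into bytes (most-significant first): C9 A1 BF EA F0 D8 3A 71.
Big-endian stores the most-significant byte at the lowest address.
So the memory order matches the most-significant-first order: C9 A1 BF EA F0 D8 3A 71.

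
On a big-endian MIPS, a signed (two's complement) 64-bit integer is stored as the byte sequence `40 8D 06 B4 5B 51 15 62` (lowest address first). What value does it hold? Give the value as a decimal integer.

4651381361839510882

In big-endian order the high byte comes first in memory.
The bytes are already most-significant first: 0x408D06B45B511562.
0x408D06B45B511562 = 4651381361839510882.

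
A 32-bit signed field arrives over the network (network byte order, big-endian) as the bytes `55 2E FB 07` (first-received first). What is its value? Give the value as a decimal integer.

In big-endian order the high byte comes first in memory.
The bytes are already most-significant first: 0x552EFB07.
0x552EFB07 = 1429142279.

1429142279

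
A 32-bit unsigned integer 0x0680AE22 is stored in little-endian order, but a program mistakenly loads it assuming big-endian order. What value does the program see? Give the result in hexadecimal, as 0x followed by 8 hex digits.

0x22AE8006

Stored little-endian, the bytes at ascending addresses are 22 AE 80 06.
Read back as big-endian, the last byte is least significant, giving 0x22AE8006.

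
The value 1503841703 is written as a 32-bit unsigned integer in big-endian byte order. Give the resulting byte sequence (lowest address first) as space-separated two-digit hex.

1503841703 in hexadecimal, padded to 32 bits, is 0x59A2CDA7.
Split into bytes (most-significant first): 59 A2 CD A7.
Big-endian stores the most-significant byte at the lowest address.
So the memory order matches the most-significant-first order: 59 A2 CD A7.

59 A2 CD A7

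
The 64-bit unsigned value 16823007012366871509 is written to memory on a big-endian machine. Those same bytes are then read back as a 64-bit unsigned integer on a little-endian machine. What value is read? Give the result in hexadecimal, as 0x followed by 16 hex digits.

0xD56B08E2BE5377E9

16823007012366871509 in 64-bit hexadecimal is 0xE97753BEE2086BD5.
Stored big-endian, the bytes at ascending addresses are E9 77 53 BE E2 08 6B D5.
Read back as little-endian, the first byte is least significant, giving 0xD56B08E2BE5377E9.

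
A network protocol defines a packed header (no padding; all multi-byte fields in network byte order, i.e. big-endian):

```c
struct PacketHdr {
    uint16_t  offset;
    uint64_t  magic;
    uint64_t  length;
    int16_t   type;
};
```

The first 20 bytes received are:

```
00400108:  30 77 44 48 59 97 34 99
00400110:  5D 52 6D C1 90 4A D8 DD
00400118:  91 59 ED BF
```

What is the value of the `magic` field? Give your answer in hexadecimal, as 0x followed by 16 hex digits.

0x4448599734995D52

`magic` follows `offset` (2 bytes), so it starts at byte offset 2 and occupies 8 bytes.
Bytes at offsets 2..9: 44 48 59 97 34 99 5D 52.
In big-endian order the high byte comes first in memory.
The bytes are already most-significant first: 0x4448599734995D52.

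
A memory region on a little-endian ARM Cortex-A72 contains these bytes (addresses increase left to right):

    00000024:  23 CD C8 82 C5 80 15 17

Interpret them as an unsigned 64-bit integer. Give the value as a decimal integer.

1663377223174376739

Little-endian stores the least-significant byte at the lowest address.
Reassemble most-significant byte first: 17 15 80 C5 82 C8 CD 23 → 0x171580C582C8CD23.
0x171580C582C8CD23 = 1663377223174376739.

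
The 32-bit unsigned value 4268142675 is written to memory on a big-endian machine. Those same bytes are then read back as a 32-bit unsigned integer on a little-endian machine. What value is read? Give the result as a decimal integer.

4268142675 in 32-bit hexadecimal is 0xFE66B053.
Stored big-endian, the bytes at ascending addresses are FE 66 B0 53.
Read back as little-endian, the first byte is least significant, giving 0x53B066FE.
0x53B066FE = 1404069630.

1404069630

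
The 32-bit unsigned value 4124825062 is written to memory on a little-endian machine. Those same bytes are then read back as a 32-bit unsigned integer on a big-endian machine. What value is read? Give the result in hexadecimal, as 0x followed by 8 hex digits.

0xE6D5DBF5

4124825062 in 32-bit hexadecimal is 0xF5DBD5E6.
Stored little-endian, the bytes at ascending addresses are E6 D5 DB F5.
Read back as big-endian, the last byte is least significant, giving 0xE6D5DBF5.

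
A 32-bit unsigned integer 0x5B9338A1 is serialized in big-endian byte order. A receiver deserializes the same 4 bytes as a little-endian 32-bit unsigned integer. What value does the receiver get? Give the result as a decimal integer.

Stored big-endian, the bytes at ascending addresses are 5B 93 38 A1.
Read back as little-endian, the first byte is least significant, giving 0xA138935B.
0xA138935B = 2704839515.

2704839515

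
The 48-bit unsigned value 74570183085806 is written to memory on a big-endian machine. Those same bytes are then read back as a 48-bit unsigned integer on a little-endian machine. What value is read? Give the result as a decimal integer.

74570183085806 in 48-bit hexadecimal is 0x43D239460EEE.
Stored big-endian, the bytes at ascending addresses are 43 D2 39 46 0E EE.
Read back as little-endian, the first byte is least significant, giving 0xEE0E4639D243.
0xEE0E4639D243 = 261745075147331.

261745075147331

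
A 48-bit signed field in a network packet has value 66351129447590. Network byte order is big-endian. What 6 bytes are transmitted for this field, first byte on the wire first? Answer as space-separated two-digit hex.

3C 58 93 80 4C A6

66351129447590 in hexadecimal, padded to 48 bits, is 0x3C5893804CA6.
Split into bytes (most-significant first): 3C 58 93 80 4C A6.
Big-endian stores the most-significant byte at the lowest address.
So the memory order matches the most-significant-first order: 3C 58 93 80 4C A6.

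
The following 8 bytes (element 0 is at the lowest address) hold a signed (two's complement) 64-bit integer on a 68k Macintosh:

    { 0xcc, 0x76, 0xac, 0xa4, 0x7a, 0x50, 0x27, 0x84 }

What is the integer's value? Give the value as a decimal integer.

-3713591020293707900

Big-endian stores the most-significant byte at the lowest address.
The bytes are already most-significant first: 0xCC76ACA47A502784.
Top bit is set, so as a signed 64-bit value this is 0xCC76ACA47A502784 − 2^64 = -3713591020293707900.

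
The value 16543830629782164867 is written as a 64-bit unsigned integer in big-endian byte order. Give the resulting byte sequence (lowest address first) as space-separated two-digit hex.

16543830629782164867 in hexadecimal, padded to 64 bits, is 0xE5977E4E08649583.
Split into bytes (most-significant first): E5 97 7E 4E 08 64 95 83.
Big-endian stores the most-significant byte at the lowest address.
So the memory order matches the most-significant-first order: E5 97 7E 4E 08 64 95 83.

E5 97 7E 4E 08 64 95 83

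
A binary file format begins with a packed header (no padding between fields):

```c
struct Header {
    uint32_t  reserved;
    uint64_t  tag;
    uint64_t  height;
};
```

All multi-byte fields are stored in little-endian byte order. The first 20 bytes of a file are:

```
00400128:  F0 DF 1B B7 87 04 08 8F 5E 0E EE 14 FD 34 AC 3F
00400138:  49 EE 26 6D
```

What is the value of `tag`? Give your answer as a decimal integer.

`tag` follows `reserved` (4 bytes), so it starts at byte offset 4 and occupies 8 bytes.
Bytes at offsets 4..11: 87 04 08 8F 5E 0E EE 14.
Little-endian: lowest address holds the least-significant byte.
Reassemble most-significant byte first: 14 EE 0E 5E 8F 08 04 87 → 0x14EE0E5E8F080487.
0x14EE0E5E8F080487 = 1508158724505076871.

1508158724505076871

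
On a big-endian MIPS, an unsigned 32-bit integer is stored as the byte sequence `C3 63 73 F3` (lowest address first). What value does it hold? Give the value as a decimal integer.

Big-endian stores the most-significant byte at the lowest address.
The bytes are already most-significant first: 0xC36373F3.
0xC36373F3 = 3278074867.

3278074867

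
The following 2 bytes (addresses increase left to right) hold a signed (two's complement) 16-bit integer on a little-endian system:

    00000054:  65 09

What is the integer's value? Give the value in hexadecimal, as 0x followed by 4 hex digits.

Little-endian stores the least-significant byte at the lowest address.
Reassemble most-significant byte first: 09 65 → 0x0965.

0x0965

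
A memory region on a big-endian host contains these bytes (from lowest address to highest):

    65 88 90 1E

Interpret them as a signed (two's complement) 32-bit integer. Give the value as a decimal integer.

Big-endian stores the most-significant byte at the lowest address.
The bytes are already most-significant first: 0x6588901E.
0x6588901E = 1703448606.

1703448606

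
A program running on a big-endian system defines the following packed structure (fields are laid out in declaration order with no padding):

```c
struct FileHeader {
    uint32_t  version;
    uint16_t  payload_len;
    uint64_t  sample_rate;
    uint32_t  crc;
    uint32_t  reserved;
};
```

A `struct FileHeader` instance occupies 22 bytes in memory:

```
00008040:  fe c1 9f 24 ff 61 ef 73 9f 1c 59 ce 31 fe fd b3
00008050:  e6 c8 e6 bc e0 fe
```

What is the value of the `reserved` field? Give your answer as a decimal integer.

`reserved` follows `version` (4 B), `payload_len` (2 B), `sample_rate` (8 B), `crc` (4 B), so it starts at offset 4 + 2 + 8 + 4 = 18 and occupies 4 bytes.
Bytes at offsets 18..21: E6 BC E0 FE.
In big-endian order the high byte comes first in memory.
The bytes are already most-significant first: 0xE6BCE0FE.
0xE6BCE0FE = 3871138046.

3871138046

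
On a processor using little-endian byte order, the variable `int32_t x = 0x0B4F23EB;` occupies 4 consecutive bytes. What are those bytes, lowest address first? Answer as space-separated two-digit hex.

Split into bytes (most-significant first): 0B 4F 23 EB.
Little-endian: lowest address holds the least-significant byte.
So at ascending addresses the bytes are EB 23 4F 0B.

EB 23 4F 0B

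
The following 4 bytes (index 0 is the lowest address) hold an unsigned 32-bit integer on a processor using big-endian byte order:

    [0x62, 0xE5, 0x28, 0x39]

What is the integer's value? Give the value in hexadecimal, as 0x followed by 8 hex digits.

0x62E52839

Big-endian stores the most-significant byte at the lowest address.
The bytes are already most-significant first: 0x62E52839.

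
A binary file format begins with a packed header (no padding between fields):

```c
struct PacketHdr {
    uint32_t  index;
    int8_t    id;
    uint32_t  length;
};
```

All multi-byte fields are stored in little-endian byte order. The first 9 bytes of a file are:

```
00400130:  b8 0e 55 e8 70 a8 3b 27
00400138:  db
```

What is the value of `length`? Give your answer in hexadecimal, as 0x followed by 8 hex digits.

`length` follows `index` (4 B), `id` (1 B), so it starts at offset 4 + 1 = 5 and occupies 4 bytes.
Bytes at offsets 5..8: A8 3B 27 DB.
In little-endian order the low byte comes first in memory.
Reassemble most-significant byte first: DB 27 3B A8 → 0xDB273BA8.

0xDB273BA8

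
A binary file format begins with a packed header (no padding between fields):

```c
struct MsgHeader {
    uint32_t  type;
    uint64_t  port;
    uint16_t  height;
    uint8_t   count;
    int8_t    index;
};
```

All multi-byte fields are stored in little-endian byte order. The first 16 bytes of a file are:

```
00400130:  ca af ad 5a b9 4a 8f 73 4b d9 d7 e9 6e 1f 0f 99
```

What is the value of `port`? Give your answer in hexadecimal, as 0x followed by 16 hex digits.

0xE9D7D94B738F4AB9

`port` follows `type` (4 bytes), so it starts at byte offset 4 and occupies 8 bytes.
Bytes at offsets 4..11: B9 4A 8F 73 4B D9 D7 E9.
Little-endian stores the least-significant byte at the lowest address.
Reassemble most-significant byte first: E9 D7 D9 4B 73 8F 4A B9 → 0xE9D7D94B738F4AB9.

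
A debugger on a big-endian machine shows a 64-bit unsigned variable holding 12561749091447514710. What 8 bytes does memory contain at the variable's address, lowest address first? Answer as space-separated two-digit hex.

AE 54 4C 3E 61 50 A6 56

12561749091447514710 in hexadecimal, padded to 64 bits, is 0xAE544C3E6150A656.
Split into bytes (most-significant first): AE 54 4C 3E 61 50 A6 56.
Big-endian: lowest address holds the most-significant byte.
So the memory order matches the most-significant-first order: AE 54 4C 3E 61 50 A6 56.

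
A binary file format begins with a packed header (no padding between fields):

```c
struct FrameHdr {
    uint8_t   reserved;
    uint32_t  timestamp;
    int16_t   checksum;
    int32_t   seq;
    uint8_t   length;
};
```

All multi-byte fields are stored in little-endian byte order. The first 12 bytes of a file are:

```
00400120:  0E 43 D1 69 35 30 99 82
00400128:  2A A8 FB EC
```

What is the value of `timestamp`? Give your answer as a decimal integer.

`timestamp` follows `reserved` (1 byte), so it starts at byte offset 1 and occupies 4 bytes.
Bytes at offsets 1..4: 43 D1 69 35.
Little-endian: lowest address holds the least-significant byte.
Reassemble most-significant byte first: 35 69 D1 43 → 0x3569D143.
0x3569D143 = 896127299.

896127299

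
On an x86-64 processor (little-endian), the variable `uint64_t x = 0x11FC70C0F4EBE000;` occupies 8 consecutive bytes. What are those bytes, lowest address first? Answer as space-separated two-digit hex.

00 E0 EB F4 C0 70 FC 11

Split into bytes (most-significant first): 11 FC 70 C0 F4 EB E0 00.
In little-endian order the low byte comes first in memory.
So at ascending addresses the bytes are 00 E0 EB F4 C0 70 FC 11.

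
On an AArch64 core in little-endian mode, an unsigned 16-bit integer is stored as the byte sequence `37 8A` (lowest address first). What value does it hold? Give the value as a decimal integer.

Little-endian: lowest address holds the least-significant byte.
Reassemble most-significant byte first: 8A 37 → 0x8A37.
0x8A37 = 35383.

35383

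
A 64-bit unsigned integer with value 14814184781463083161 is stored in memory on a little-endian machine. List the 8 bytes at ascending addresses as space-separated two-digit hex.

14814184781463083161 in hexadecimal, padded to 64 bits, is 0xCD968E91E01AD899.
Split into bytes (most-significant first): CD 96 8E 91 E0 1A D8 99.
Little-endian: lowest address holds the least-significant byte.
So at ascending addresses the bytes are 99 D8 1A E0 91 8E 96 CD.

99 D8 1A E0 91 8E 96 CD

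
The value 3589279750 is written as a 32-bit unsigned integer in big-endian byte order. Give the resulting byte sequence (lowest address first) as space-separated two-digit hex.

3589279750 in hexadecimal, padded to 32 bits, is 0xD5F01006.
Split into bytes (most-significant first): D5 F0 10 06.
In big-endian order the high byte comes first in memory.
So the memory order matches the most-significant-first order: D5 F0 10 06.

D5 F0 10 06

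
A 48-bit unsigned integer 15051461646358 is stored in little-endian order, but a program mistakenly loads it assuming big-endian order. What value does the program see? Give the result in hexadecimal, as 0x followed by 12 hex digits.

0x16580671B00D

15051461646358 in 48-bit hexadecimal is 0x0DB071065816.
Stored little-endian, the bytes at ascending addresses are 16 58 06 71 B0 0D.
Read back as big-endian, the last byte is least significant, giving 0x16580671B00D.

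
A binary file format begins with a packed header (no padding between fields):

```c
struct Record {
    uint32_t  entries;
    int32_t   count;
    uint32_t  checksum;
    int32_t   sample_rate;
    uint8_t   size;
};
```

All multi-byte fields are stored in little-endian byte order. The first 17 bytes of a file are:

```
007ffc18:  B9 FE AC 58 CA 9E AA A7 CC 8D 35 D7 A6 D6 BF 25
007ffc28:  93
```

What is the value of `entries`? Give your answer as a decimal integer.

`entries` is the first field, at byte offset 0, occupying 4 bytes.
Bytes at offsets 0..3: B9 FE AC 58.
Little-endian stores the least-significant byte at the lowest address.
Reassemble most-significant byte first: 58 AC FE B9 → 0x58ACFEB9.
0x58ACFEB9 = 1487732409.

1487732409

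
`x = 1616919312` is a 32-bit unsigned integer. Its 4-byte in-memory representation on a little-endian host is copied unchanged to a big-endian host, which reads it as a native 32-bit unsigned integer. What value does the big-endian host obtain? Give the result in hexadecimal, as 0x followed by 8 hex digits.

0x103B6060

1616919312 in 32-bit hexadecimal is 0x60603B10.
Stored little-endian, the bytes at ascending addresses are 10 3B 60 60.
Read back as big-endian, the last byte is least significant, giving 0x103B6060.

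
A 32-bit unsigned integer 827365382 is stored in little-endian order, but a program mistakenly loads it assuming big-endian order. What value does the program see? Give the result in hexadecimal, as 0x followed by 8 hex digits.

0x06985031

827365382 in 32-bit hexadecimal is 0x31509806.
Stored little-endian, the bytes at ascending addresses are 06 98 50 31.
Read back as big-endian, the last byte is least significant, giving 0x06985031.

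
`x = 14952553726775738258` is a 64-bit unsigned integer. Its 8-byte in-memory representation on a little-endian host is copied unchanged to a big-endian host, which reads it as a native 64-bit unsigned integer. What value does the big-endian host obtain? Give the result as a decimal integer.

10538257623162323663

14952553726775738258 in 64-bit hexadecimal is 0xCF82246479693F92.
Stored little-endian, the bytes at ascending addresses are 92 3F 69 79 64 24 82 CF.
Read back as big-endian, the last byte is least significant, giving 0x923F6979642482CF.
0x923F6979642482CF = 10538257623162323663.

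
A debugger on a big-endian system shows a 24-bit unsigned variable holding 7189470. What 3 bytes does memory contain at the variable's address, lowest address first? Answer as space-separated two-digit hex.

7189470 in hexadecimal, padded to 24 bits, is 0x6DB3DE.
Split into bytes (most-significant first): 6D B3 DE.
Big-endian stores the most-significant byte at the lowest address.
So the memory order matches the most-significant-first order: 6D B3 DE.

6D B3 DE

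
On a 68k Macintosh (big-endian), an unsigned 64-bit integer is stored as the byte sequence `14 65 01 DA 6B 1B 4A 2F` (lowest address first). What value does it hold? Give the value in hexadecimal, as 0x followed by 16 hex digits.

Big-endian stores the most-significant byte at the lowest address.
The bytes are already most-significant first: 0x146501DA6B1B4A2F.

0x146501DA6B1B4A2F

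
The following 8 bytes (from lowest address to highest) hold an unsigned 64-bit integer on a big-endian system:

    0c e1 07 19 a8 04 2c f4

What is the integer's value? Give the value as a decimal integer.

Big-endian stores the most-significant byte at the lowest address.
The bytes are already most-significant first: 0x0CE10719A8042CF4.
0x0CE10719A8042CF4 = 928030804989455604.

928030804989455604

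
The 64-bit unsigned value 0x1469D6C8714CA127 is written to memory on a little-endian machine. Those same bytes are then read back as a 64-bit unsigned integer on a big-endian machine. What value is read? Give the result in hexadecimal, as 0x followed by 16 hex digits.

0x27A14C71C8D66914

Stored little-endian, the bytes at ascending addresses are 27 A1 4C 71 C8 D6 69 14.
Read back as big-endian, the last byte is least significant, giving 0x27A14C71C8D66914.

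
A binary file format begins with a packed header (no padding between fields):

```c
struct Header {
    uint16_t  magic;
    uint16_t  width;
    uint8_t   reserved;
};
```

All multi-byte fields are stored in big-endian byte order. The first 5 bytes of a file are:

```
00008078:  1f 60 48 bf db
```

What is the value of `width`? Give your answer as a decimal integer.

`width` follows `magic` (2 bytes), so it starts at byte offset 2 and occupies 2 bytes.
Bytes at offsets 2..3: 48 BF.
Big-endian stores the most-significant byte at the lowest address.
The bytes are already most-significant first: 0x48BF.
0x48BF = 18623.

18623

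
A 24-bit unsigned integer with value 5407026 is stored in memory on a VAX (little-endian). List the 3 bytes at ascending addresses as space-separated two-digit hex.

5407026 in hexadecimal, padded to 24 bits, is 0x528132.
Split into bytes (most-significant first): 52 81 32.
In little-endian order the low byte comes first in memory.
So at ascending addresses the bytes are 32 81 52.

32 81 52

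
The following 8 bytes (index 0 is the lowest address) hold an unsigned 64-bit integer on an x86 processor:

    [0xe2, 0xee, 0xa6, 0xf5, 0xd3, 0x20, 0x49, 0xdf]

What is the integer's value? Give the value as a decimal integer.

In little-endian order the low byte comes first in memory.
Reassemble most-significant byte first: DF 49 20 D3 F5 A6 EE E2 → 0xDF4920D3F5A6EEE2.
0xDF4920D3F5A6EEE2 = 16089427238489353954.

16089427238489353954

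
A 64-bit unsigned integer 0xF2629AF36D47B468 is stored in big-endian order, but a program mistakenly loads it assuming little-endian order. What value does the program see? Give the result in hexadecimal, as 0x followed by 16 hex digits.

0x68B4476DF39A62F2

Stored big-endian, the bytes at ascending addresses are F2 62 9A F3 6D 47 B4 68.
Read back as little-endian, the first byte is least significant, giving 0x68B4476DF39A62F2.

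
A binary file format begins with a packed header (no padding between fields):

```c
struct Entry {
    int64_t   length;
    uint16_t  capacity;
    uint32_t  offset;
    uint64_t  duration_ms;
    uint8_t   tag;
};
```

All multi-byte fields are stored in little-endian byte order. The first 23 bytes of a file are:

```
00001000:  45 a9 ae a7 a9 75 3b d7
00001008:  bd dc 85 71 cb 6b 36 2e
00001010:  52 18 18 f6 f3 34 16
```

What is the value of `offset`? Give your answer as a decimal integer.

`offset` follows `length` (8 B), `capacity` (2 B), so it starts at offset 8 + 2 = 10 and occupies 4 bytes.
Bytes at offsets 10..13: 85 71 CB 6B.
Little-endian stores the least-significant byte at the lowest address.
Reassemble most-significant byte first: 6B CB 71 85 → 0x6BCB7185.
0x6BCB7185 = 1808494981.

1808494981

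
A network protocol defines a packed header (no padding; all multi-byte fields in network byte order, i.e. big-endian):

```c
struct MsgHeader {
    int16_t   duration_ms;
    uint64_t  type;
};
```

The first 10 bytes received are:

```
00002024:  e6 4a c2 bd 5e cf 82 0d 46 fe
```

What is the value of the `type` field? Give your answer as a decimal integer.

14032476259289483006

`type` follows `duration_ms` (2 bytes), so it starts at byte offset 2 and occupies 8 bytes.
Bytes at offsets 2..9: C2 BD 5E CF 82 0D 46 FE.
In big-endian order the high byte comes first in memory.
The bytes are already most-significant first: 0xC2BD5ECF820D46FE.
0xC2BD5ECF820D46FE = 14032476259289483006.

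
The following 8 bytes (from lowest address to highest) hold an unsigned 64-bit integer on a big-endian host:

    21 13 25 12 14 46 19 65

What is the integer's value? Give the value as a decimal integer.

2383289387388901733

Big-endian: lowest address holds the most-significant byte.
The bytes are already most-significant first: 0x2113251214461965.
0x2113251214461965 = 2383289387388901733.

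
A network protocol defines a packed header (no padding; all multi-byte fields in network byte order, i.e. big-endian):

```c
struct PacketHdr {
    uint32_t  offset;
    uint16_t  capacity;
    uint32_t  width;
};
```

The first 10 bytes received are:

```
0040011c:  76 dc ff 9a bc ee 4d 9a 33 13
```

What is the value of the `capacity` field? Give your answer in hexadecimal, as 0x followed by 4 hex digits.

0xBCEE

`capacity` follows `offset` (4 bytes), so it starts at byte offset 4 and occupies 2 bytes.
Bytes at offsets 4..5: BC EE.
In big-endian order the high byte comes first in memory.
The bytes are already most-significant first: 0xBCEE.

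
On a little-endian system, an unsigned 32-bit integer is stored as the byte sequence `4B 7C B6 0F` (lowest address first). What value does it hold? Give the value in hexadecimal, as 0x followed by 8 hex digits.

0x0FB67C4B

In little-endian order the low byte comes first in memory.
Reassemble most-significant byte first: 0F B6 7C 4B → 0x0FB67C4B.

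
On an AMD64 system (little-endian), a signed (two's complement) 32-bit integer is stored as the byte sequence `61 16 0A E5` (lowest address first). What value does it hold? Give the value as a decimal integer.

Little-endian stores the least-significant byte at the lowest address.
Reassemble most-significant byte first: E5 0A 16 61 → 0xE50A1661.
Top bit is set, so as a signed 32-bit value this is 0xE50A1661 − 2^32 = -452323743.

-452323743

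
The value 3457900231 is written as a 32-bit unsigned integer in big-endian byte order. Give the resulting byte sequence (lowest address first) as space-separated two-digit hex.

3457900231 in hexadecimal, padded to 32 bits, is 0xCE1B5EC7.
Split into bytes (most-significant first): CE 1B 5E C7.
In big-endian order the high byte comes first in memory.
So the memory order matches the most-significant-first order: CE 1B 5E C7.

CE 1B 5E C7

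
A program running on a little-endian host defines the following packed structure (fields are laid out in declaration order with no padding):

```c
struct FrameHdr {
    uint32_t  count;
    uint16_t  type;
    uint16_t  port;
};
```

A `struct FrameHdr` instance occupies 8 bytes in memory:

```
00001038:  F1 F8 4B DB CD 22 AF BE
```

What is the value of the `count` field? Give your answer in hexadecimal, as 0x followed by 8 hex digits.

0xDB4BF8F1

`count` is the first field, at byte offset 0, occupying 4 bytes.
Bytes at offsets 0..3: F1 F8 4B DB.
In little-endian order the low byte comes first in memory.
Reassemble most-significant byte first: DB 4B F8 F1 → 0xDB4BF8F1.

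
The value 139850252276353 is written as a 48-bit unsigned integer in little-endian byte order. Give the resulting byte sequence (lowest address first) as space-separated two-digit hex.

81 D2 9B 6C 31 7F

139850252276353 in hexadecimal, padded to 48 bits, is 0x7F316C9BD281.
Split into bytes (most-significant first): 7F 31 6C 9B D2 81.
Little-endian: lowest address holds the least-significant byte.
So at ascending addresses the bytes are 81 D2 9B 6C 31 7F.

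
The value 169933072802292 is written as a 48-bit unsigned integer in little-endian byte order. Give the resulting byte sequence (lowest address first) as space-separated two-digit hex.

F4 A1 70 A0 8D 9A

169933072802292 in hexadecimal, padded to 48 bits, is 0x9A8DA070A1F4.
Split into bytes (most-significant first): 9A 8D A0 70 A1 F4.
In little-endian order the low byte comes first in memory.
So at ascending addresses the bytes are F4 A1 70 A0 8D 9A.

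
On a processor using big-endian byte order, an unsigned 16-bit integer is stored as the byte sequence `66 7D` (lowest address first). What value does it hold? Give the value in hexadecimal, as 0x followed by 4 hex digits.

In big-endian order the high byte comes first in memory.
The bytes are already most-significant first: 0x667D.

0x667D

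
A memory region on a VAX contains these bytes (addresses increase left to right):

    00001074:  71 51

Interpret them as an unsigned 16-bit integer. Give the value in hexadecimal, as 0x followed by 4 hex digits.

Little-endian stores the least-significant byte at the lowest address.
Reassemble most-significant byte first: 51 71 → 0x5171.

0x5171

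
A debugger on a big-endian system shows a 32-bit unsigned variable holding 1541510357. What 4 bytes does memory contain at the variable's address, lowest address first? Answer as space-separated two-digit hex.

1541510357 in hexadecimal, padded to 32 bits, is 0x5BE194D5.
Split into bytes (most-significant first): 5B E1 94 D5.
In big-endian order the high byte comes first in memory.
So the memory order matches the most-significant-first order: 5B E1 94 D5.

5B E1 94 D5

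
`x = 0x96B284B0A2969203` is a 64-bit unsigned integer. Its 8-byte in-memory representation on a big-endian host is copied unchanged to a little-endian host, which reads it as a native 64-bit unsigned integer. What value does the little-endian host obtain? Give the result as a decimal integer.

257433754203894422

Stored big-endian, the bytes at ascending addresses are 96 B2 84 B0 A2 96 92 03.
Read back as little-endian, the first byte is least significant, giving 0x039296A2B084B296.
0x039296A2B084B296 = 257433754203894422.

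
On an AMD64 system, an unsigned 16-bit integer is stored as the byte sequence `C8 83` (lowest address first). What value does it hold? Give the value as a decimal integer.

In little-endian order the low byte comes first in memory.
Reassemble most-significant byte first: 83 C8 → 0x83C8.
0x83C8 = 33736.

33736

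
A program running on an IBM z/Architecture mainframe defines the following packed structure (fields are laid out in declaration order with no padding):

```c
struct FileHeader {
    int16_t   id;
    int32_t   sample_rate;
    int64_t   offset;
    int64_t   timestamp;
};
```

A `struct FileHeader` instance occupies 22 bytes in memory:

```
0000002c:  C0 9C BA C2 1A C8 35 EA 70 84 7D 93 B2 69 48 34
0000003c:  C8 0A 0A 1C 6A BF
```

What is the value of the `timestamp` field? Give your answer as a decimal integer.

`timestamp` follows `id` (2 B), `sample_rate` (4 B), `offset` (8 B), so it starts at offset 2 + 4 + 8 = 14 and occupies 8 bytes.
Bytes at offsets 14..21: 48 34 C8 0A 0A 1C 6A BF.
Big-endian stores the most-significant byte at the lowest address.
The bytes are already most-significant first: 0x4834C80A0A1C6ABF.
0x4834C80A0A1C6ABF = 5203003414964628159.

5203003414964628159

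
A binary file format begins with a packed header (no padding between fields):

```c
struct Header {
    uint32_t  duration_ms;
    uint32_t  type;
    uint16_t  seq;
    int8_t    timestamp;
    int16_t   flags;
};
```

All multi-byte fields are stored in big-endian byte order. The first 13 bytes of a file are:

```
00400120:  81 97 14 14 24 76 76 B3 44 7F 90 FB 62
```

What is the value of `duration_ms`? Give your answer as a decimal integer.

`duration_ms` is the first field, at byte offset 0, occupying 4 bytes.
Bytes at offsets 0..3: 81 97 14 14.
In big-endian order the high byte comes first in memory.
The bytes are already most-significant first: 0x81971414.
0x81971414 = 2174161940.

2174161940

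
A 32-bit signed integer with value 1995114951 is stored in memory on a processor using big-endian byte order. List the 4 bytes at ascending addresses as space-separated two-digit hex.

76 EB 09 C7

1995114951 in hexadecimal, padded to 32 bits, is 0x76EB09C7.
Split into bytes (most-significant first): 76 EB 09 C7.
In big-endian order the high byte comes first in memory.
So the memory order matches the most-significant-first order: 76 EB 09 C7.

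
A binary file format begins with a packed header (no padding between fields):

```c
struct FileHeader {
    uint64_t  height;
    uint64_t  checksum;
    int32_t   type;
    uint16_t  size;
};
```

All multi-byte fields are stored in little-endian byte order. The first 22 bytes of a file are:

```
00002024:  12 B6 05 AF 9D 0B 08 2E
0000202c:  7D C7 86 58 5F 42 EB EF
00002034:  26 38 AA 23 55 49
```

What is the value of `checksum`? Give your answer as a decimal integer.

17287984571866335101

`checksum` follows `height` (8 bytes), so it starts at byte offset 8 and occupies 8 bytes.
Bytes at offsets 8..15: 7D C7 86 58 5F 42 EB EF.
Little-endian stores the least-significant byte at the lowest address.
Reassemble most-significant byte first: EF EB 42 5F 58 86 C7 7D → 0xEFEB425F5886C77D.
0xEFEB425F5886C77D = 17287984571866335101.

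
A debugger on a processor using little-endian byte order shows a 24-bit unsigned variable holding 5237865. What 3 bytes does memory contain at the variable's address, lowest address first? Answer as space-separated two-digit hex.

69 EC 4F

5237865 in hexadecimal, padded to 24 bits, is 0x4FEC69.
Split into bytes (most-significant first): 4F EC 69.
Little-endian: lowest address holds the least-significant byte.
So at ascending addresses the bytes are 69 EC 4F.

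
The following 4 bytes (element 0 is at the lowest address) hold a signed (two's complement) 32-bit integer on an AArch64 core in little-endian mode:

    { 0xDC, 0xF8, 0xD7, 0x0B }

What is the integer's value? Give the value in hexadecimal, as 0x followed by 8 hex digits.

In little-endian order the low byte comes first in memory.
Reassemble most-significant byte first: 0B D7 F8 DC → 0x0BD7F8DC.

0x0BD7F8DC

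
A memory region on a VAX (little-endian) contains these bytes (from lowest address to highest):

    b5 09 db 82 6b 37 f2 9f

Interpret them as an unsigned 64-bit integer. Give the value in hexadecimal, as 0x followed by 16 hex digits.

0x9FF2376B82DB09B5

Little-endian stores the least-significant byte at the lowest address.
Reassemble most-significant byte first: 9F F2 37 6B 82 DB 09 B5 → 0x9FF2376B82DB09B5.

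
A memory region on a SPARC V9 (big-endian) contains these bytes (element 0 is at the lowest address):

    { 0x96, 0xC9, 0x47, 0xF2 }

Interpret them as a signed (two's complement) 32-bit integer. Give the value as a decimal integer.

In big-endian order the high byte comes first in memory.
The bytes are already most-significant first: 0x96C947F2.
Top bit is set, so as a signed 32-bit value this is 0x96C947F2 − 2^32 = -1765193742.

-1765193742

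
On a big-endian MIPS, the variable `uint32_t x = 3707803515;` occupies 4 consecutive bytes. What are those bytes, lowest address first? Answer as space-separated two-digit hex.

3707803515 in hexadecimal, padded to 32 bits, is 0xDD00977B.
Split into bytes (most-significant first): DD 00 97 7B.
Big-endian: lowest address holds the most-significant byte.
So the memory order matches the most-significant-first order: DD 00 97 7B.

DD 00 97 7B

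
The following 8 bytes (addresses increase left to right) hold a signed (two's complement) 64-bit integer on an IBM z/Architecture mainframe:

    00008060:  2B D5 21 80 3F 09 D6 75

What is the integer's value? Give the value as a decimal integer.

3158467548367410805

In big-endian order the high byte comes first in memory.
The bytes are already most-significant first: 0x2BD521803F09D675.
0x2BD521803F09D675 = 3158467548367410805.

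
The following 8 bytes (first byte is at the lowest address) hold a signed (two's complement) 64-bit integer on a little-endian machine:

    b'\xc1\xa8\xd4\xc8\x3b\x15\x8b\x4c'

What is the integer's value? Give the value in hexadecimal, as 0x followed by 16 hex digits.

Little-endian: lowest address holds the least-significant byte.
Reassemble most-significant byte first: 4C 8B 15 3B C8 D4 A8 C1 → 0x4C8B153BC8D4A8C1.

0x4C8B153BC8D4A8C1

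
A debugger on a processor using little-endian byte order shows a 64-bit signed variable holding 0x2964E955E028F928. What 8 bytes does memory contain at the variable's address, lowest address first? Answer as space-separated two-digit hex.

Split into bytes (most-significant first): 29 64 E9 55 E0 28 F9 28.
In little-endian order the low byte comes first in memory.
So at ascending addresses the bytes are 28 F9 28 E0 55 E9 64 29.

28 F9 28 E0 55 E9 64 29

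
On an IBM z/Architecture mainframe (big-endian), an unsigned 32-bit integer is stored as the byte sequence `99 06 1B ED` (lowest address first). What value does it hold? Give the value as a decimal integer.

Big-endian stores the most-significant byte at the lowest address.
The bytes are already most-significant first: 0x99061BED.
0x99061BED = 2567314413.

2567314413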